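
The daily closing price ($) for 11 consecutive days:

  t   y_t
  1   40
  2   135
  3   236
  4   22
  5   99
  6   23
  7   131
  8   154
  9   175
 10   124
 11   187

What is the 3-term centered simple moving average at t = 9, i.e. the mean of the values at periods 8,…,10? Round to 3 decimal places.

151.000

Sum of periods 8–10: 154 + 175 + 124 = 453
Divide by 3: 453 / 3 = 151.000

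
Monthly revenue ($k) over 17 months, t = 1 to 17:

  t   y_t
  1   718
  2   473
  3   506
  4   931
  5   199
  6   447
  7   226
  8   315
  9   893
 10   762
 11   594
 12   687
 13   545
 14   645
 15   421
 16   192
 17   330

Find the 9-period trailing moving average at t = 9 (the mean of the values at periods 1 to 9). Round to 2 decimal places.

523.11

Sum of periods 1–9: 718 + 473 + 506 + 931 + 199 + 447 + 226 + 315 + 893 = 4708
Divide by 9: 4708 / 9 = 523.11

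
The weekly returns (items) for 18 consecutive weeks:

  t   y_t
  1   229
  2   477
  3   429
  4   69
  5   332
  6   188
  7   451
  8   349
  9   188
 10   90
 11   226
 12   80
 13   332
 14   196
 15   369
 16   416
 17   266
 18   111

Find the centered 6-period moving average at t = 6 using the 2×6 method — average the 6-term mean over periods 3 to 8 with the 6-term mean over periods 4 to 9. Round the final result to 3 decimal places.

Sum over 3–8: 429 + 69 + 332 + 188 + 451 + 349 = 1818
Sum over 4–9: 69 + 332 + 188 + 451 + 349 + 188 = 1577
CMA at t=6 = (1818 + 1577) / (2·6) = 3395 / 12 = 282.917

282.917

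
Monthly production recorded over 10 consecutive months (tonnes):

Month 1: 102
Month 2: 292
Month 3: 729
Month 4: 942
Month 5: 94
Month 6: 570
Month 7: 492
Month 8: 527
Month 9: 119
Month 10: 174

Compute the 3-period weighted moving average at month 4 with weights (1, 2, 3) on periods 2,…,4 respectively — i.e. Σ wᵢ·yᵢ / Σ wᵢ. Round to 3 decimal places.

Weighted sum: 1·292 + 2·729 + 3·942 = 292 + 1458 + 2826 = 4576
Weight total: 1 + 2 + 3 = 6
WMA = 4576 / 6 = 762.667

762.667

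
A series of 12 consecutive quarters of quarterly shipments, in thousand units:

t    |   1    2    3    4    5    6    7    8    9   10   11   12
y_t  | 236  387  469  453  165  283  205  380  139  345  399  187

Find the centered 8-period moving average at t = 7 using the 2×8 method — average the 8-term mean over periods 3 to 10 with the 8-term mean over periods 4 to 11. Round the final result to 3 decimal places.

300.500

Sum over 3–10: 469 + 453 + 165 + 283 + 205 + 380 + 139 + 345 = 2439
Sum over 4–11: 453 + 165 + 283 + 205 + 380 + 139 + 345 + 399 = 2369
CMA at t=7 = (2439 + 2369) / (2·8) = 4808 / 16 = 300.500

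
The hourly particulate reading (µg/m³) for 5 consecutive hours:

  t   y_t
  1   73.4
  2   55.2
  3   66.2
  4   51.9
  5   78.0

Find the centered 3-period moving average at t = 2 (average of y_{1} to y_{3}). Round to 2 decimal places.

64.93

Sum of periods 1–3: 73.4 + 55.2 + 66.2 = 194.8
Divide by 3: 194.8 / 3 = 64.93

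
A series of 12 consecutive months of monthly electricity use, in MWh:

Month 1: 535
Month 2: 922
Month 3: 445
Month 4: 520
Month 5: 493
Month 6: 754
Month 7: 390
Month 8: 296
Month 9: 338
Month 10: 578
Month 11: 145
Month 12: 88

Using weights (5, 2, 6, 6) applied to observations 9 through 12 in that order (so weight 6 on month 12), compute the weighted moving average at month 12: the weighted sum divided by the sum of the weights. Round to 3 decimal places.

Weighted sum: 5·338 + 2·578 + 6·145 + 6·88 = 1690 + 1156 + 870 + 528 = 4244
Weight total: 5 + 2 + 6 + 6 = 19
WMA = 4244 / 19 = 223.368

223.368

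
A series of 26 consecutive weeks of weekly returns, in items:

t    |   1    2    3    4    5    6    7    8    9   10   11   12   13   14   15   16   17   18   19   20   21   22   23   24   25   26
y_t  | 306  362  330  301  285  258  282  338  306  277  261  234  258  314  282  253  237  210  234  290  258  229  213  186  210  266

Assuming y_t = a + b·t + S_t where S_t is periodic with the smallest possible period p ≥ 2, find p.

First differences y_{t+1} − y_t: 56, -32, -29, -16, -27, 24, 56, -32, -29, -16, -27, 24, 56, -32, …
The difference pattern repeats every 6 terms and not for any smaller step, so p = 6.

6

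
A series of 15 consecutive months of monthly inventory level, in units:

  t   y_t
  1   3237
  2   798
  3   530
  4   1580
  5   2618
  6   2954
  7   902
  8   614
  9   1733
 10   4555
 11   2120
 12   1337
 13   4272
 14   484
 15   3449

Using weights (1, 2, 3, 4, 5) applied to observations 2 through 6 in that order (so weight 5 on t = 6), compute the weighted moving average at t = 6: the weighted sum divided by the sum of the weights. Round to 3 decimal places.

2122.667

Weighted sum: 1·798 + 2·530 + 3·1580 + 4·2618 + 5·2954 = 798 + 1060 + 4740 + 10472 + 14770 = 31840
Weight total: 1 + 2 + 3 + 4 + 5 = 15
WMA = 31840 / 15 = 2122.667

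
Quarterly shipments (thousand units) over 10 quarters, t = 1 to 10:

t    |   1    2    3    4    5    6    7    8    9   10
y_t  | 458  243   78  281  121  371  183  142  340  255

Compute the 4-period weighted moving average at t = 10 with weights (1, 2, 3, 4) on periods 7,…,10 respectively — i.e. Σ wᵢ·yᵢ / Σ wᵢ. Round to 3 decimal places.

250.700

Weighted sum: 1·183 + 2·142 + 3·340 + 4·255 = 183 + 284 + 1020 + 1020 = 2507
Weight total: 1 + 2 + 3 + 4 = 10
WMA = 2507 / 10 = 250.700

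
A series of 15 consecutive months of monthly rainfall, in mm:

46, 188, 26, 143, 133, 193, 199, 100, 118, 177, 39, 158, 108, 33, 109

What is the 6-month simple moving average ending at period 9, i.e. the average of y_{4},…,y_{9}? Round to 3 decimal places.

147.667

Sum of periods 4–9: 143 + 133 + 193 + 199 + 100 + 118 = 886
Divide by 6: 886 / 6 = 147.667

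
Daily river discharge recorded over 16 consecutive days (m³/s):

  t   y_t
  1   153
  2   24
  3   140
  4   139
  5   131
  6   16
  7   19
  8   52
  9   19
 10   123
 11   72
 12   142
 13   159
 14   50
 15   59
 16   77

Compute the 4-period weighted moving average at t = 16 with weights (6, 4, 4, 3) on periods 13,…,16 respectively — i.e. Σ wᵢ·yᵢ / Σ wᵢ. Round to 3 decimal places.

Weighted sum: 6·159 + 4·50 + 4·59 + 3·77 = 954 + 200 + 236 + 231 = 1621
Weight total: 6 + 4 + 4 + 3 = 17
WMA = 1621 / 17 = 95.353

95.353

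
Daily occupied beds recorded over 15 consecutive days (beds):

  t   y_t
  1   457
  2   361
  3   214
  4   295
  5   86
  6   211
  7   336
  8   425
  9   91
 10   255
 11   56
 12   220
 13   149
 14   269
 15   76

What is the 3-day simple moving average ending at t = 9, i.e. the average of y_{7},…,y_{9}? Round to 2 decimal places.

Sum of periods 7–9: 336 + 425 + 91 = 852
Divide by 3: 852 / 3 = 284.00

284.00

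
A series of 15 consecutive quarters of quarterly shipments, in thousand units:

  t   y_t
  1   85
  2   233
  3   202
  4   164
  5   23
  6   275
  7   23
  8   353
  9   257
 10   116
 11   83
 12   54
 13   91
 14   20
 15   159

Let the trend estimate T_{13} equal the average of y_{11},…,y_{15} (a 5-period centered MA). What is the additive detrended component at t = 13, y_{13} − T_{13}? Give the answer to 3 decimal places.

Trend T_13 = (83 + 54 + 91 + 20 + 159) / 5 = 407/5 = 81.40000
Detrended value: 91 − 81.40000 = 9.600

9.600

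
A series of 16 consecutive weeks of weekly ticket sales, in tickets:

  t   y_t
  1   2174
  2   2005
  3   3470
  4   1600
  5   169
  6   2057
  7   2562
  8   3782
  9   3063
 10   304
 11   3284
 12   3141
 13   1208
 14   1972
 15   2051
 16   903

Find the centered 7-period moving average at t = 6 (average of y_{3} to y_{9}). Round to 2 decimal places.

Sum of periods 3–9: 3470 + 1600 + 169 + 2057 + 2562 + 3782 + 3063 = 16703
Divide by 7: 16703 / 7 = 2386.14

2386.14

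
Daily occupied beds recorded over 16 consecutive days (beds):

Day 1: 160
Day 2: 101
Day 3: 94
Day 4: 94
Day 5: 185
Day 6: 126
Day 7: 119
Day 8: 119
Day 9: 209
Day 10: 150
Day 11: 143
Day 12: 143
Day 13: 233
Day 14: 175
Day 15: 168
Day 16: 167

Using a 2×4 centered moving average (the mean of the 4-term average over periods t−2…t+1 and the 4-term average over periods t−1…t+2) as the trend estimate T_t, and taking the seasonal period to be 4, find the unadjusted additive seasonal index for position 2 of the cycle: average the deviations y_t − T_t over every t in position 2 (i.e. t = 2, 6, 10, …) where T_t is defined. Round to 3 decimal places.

-8.042

Season position 2 occurs at t = 6, 10, 14 (where T_t is defined).
t=6: T_6 = 134.12500; y_6 − T_6 = 126 − 134.12500 = -8.12500
t=10: T_10 = 158.25000; y_10 − T_10 = 150 − 158.25000 = -8.25000
t=14: T_14 = 182.75000; y_14 − T_14 = 175 − 182.75000 = -7.75000
Mean deviation: (-8.12500 + -8.25000 + -7.75000) / 3 = -8.042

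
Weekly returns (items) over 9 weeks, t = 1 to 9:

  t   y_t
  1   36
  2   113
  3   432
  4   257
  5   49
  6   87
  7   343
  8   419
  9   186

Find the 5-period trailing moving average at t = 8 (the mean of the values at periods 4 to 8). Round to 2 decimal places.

231.00

Sum of periods 4–8: 257 + 49 + 87 + 343 + 419 = 1155
Divide by 5: 1155 / 5 = 231.00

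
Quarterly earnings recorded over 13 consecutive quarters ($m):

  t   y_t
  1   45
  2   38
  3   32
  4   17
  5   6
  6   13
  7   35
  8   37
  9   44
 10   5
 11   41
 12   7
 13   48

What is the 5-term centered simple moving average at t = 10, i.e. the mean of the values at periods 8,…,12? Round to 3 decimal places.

Sum of periods 8–12: 37 + 44 + 5 + 41 + 7 = 134
Divide by 5: 134 / 5 = 26.800

26.800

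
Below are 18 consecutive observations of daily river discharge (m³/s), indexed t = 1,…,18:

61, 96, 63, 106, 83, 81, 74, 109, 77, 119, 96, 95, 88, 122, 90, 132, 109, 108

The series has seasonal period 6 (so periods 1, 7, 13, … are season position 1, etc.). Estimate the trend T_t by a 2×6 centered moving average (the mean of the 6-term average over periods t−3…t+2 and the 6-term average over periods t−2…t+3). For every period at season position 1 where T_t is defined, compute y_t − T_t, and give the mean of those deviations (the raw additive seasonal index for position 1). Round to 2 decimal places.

-15.08

Season position 1 occurs at t = 7, 13 (where T_t is defined).
t=7: T_7 = 89.4167; y_7 − T_7 = 74 − 89.4167 = -15.4167
t=13: T_13 = 102.7500; y_13 − T_13 = 88 − 102.7500 = -14.7500
Mean deviation: (-15.4167 + -14.7500) / 2 = -15.08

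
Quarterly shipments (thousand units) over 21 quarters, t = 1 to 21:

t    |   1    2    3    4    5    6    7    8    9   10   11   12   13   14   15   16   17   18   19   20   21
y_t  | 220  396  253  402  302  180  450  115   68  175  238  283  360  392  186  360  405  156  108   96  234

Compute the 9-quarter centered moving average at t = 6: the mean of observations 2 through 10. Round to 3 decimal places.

260.111

Sum of periods 2–10: 396 + 253 + 402 + 302 + 180 + 450 + 115 + 68 + 175 = 2341
Divide by 9: 2341 / 9 = 260.111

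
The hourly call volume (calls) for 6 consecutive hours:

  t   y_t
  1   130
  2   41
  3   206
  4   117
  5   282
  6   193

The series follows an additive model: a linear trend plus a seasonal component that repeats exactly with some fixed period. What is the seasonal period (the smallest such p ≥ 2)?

First differences y_{t+1} − y_t: -89, 165, -89, 165, -89, …
The difference pattern repeats every 2 terms and not for any smaller step, so p = 2.

2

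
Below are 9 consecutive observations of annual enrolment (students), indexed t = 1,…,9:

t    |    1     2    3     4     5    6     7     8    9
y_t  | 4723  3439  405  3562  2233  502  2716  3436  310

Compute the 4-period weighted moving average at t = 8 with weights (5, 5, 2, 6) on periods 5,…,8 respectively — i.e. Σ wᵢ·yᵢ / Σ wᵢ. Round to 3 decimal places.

Weighted sum: 5·2233 + 5·502 + 2·2716 + 6·3436 = 11165 + 2510 + 5432 + 20616 = 39723
Weight total: 5 + 5 + 2 + 6 = 18
WMA = 39723 / 18 = 2206.833

2206.833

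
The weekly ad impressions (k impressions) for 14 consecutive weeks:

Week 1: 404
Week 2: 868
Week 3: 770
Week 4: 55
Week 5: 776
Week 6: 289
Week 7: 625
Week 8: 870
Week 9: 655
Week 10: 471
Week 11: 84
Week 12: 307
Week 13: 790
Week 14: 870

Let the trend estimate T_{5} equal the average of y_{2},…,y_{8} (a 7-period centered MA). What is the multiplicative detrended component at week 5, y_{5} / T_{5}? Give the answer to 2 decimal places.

1.28

Trend T_5 = (868 + 770 + 55 + 776 + 289 + 625 + 870) / 7 = 4253/7 = 607.5714
Ratio to trend: 776 / 607.5714 = 1.28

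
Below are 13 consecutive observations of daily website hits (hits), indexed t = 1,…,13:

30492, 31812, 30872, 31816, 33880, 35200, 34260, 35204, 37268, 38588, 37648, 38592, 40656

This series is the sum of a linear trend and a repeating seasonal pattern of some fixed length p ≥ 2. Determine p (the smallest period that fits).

4

First differences y_{t+1} − y_t: 1320, -940, 944, 2064, 1320, -940, 944, 2064, 1320, -940, …
The difference pattern repeats every 4 terms and not for any smaller step, so p = 4.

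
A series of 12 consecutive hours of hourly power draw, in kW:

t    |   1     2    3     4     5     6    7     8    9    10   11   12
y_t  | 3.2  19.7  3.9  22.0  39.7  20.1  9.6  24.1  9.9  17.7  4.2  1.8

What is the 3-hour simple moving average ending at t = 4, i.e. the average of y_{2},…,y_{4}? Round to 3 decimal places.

15.200

Sum of periods 2–4: 19.7 + 3.9 + 22.0 = 45.6
Divide by 3: 45.6 / 3 = 15.200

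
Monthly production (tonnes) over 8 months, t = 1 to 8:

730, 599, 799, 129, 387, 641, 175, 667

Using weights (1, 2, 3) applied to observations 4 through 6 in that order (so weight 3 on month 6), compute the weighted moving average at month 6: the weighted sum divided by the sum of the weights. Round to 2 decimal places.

Weighted sum: 1·129 + 2·387 + 3·641 = 129 + 774 + 1923 = 2826
Weight total: 1 + 2 + 3 = 6
WMA = 2826 / 6 = 471.00

471.00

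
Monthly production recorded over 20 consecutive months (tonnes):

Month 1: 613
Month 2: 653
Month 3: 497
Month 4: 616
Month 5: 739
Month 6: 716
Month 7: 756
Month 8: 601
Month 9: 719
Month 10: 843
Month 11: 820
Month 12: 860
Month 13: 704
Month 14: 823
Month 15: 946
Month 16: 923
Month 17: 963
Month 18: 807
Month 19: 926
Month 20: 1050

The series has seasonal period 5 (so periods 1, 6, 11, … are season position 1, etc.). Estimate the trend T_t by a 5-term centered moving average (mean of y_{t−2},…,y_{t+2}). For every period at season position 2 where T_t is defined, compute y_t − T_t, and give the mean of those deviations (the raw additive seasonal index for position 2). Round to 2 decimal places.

Season position 2 occurs at t = 7, 12, 17 (where T_t is defined).
t=7: T_7 = 706.2000; y_7 − T_7 = 756 − 706.2000 = 49.8000
t=12: T_12 = 810.0000; y_12 − T_12 = 860 − 810.0000 = 50.0000
t=17: T_17 = 913.0000; y_17 − T_17 = 963 − 913.0000 = 50.0000
Mean deviation: (49.8000 + 50.0000 + 50.0000) / 3 = 49.93

49.93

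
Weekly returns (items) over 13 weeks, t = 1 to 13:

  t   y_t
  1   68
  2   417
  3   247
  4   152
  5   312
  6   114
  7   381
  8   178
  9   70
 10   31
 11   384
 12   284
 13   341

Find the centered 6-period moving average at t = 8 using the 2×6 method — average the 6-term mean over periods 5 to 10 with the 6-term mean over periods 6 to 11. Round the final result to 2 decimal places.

Sum over 5–10: 312 + 114 + 381 + 178 + 70 + 31 = 1086
Sum over 6–11: 114 + 381 + 178 + 70 + 31 + 384 = 1158
CMA at t=8 = (1086 + 1158) / (2·6) = 2244 / 12 = 187.00

187.00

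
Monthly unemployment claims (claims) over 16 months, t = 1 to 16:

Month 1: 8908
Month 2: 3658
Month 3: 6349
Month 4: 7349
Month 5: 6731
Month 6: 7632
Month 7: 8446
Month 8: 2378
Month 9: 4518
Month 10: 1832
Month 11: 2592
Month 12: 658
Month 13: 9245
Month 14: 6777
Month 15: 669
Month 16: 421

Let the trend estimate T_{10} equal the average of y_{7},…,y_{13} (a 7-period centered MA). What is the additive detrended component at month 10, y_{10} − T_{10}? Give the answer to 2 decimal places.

Trend T_10 = (8446 + 2378 + 4518 + 1832 + 2592 + 658 + 9245) / 7 = 29669/7 = 4238.4286
Detrended value: 1832 − 4238.4286 = -2406.43

-2406.43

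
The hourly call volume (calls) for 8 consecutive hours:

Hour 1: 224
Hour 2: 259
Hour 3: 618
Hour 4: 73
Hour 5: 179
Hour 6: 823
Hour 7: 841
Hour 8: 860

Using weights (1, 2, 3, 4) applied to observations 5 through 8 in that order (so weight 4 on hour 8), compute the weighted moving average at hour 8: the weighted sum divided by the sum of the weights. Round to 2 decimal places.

778.80

Weighted sum: 1·179 + 2·823 + 3·841 + 4·860 = 179 + 1646 + 2523 + 3440 = 7788
Weight total: 1 + 2 + 3 + 4 = 10
WMA = 7788 / 10 = 778.80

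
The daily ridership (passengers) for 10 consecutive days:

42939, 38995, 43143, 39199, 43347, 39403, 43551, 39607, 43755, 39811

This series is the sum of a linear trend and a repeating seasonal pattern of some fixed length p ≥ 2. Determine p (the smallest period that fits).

2

First differences y_{t+1} − y_t: -3944, 4148, -3944, 4148, -3944, 4148, …
The difference pattern repeats every 2 terms and not for any smaller step, so p = 2.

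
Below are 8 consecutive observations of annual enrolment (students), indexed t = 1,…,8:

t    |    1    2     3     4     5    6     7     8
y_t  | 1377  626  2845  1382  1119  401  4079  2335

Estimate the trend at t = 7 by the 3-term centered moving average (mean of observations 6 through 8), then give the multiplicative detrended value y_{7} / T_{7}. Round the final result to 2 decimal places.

Trend T_7 = (401 + 4079 + 2335) / 3 = 6815/3 = 2271.6667
Ratio to trend: 4079 / 2271.6667 = 1.80

1.80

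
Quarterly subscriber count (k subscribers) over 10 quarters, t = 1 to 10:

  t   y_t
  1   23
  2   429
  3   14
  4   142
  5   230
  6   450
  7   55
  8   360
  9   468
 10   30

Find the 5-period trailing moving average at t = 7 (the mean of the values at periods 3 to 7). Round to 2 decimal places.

178.20

Sum of periods 3–7: 14 + 142 + 230 + 450 + 55 = 891
Divide by 5: 891 / 5 = 178.20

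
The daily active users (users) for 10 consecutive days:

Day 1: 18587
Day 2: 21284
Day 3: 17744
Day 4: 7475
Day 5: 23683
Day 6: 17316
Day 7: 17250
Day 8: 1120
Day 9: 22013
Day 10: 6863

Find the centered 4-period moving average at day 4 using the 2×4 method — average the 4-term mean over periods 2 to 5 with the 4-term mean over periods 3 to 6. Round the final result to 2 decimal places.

17050.50

Sum over 2–5: 21284 + 17744 + 7475 + 23683 = 70186
Sum over 3–6: 17744 + 7475 + 23683 + 17316 = 66218
CMA at t=4 = (70186 + 66218) / (2·4) = 136404 / 8 = 17050.50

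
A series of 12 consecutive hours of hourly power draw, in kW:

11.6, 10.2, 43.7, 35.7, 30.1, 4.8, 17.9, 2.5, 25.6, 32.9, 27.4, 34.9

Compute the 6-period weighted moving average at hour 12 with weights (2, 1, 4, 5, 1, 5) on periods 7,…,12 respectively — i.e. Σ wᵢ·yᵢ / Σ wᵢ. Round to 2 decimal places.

28.17

Weighted sum: 2·17.9 + 1·2.5 + 4·25.6 + 5·32.9 + 1·27.4 + 5·34.9 = 35.8 + 2.5 + 102.4 + 164.5 + 27.4 + 174.5 = 507.1
Weight total: 2 + 1 + 4 + 5 + 1 + 5 = 18
WMA = 507.1 / 18 = 28.17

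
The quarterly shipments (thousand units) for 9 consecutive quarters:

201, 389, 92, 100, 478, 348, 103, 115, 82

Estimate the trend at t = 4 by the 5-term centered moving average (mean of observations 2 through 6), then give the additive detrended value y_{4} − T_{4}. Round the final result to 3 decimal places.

Trend T_4 = (389 + 92 + 100 + 478 + 348) / 5 = 1407/5 = 281.40000
Detrended value: 100 − 281.40000 = -181.400

-181.400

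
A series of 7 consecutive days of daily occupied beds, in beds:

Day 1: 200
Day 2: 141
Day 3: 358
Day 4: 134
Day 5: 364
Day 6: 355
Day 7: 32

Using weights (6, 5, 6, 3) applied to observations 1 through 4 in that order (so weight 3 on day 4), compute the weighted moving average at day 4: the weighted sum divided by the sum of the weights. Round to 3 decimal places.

Weighted sum: 6·200 + 5·141 + 6·358 + 3·134 = 1200 + 705 + 2148 + 402 = 4455
Weight total: 6 + 5 + 6 + 3 = 20
WMA = 4455 / 20 = 222.750

222.750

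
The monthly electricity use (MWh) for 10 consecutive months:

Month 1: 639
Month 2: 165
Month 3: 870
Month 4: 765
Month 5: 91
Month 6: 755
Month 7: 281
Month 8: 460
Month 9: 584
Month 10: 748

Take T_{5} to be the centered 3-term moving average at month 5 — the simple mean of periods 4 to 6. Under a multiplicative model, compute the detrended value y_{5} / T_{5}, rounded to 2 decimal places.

Trend T_5 = (765 + 91 + 755) / 3 = 1611/3 = 537.0000
Ratio to trend: 91 / 537.0000 = 0.17

0.17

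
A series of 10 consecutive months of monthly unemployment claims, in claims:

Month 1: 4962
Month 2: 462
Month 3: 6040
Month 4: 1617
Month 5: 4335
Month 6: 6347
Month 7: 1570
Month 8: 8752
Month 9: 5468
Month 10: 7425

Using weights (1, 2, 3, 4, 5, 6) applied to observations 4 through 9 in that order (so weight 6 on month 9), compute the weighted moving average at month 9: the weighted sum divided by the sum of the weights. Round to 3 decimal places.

5341.714

Weighted sum: 1·1617 + 2·4335 + 3·6347 + 4·1570 + 5·8752 + 6·5468 = 1617 + 8670 + 19041 + 6280 + 43760 + 32808 = 112176
Weight total: 1 + 2 + 3 + 4 + 5 + 6 = 21
WMA = 112176 / 21 = 5341.714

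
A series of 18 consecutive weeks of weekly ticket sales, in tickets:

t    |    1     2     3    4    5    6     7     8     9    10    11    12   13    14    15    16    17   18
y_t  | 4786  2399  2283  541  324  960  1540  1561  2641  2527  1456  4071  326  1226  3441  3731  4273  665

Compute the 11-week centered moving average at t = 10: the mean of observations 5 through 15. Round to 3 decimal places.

Sum of periods 5–15: 324 + 960 + 1540 + 1561 + 2641 + 2527 + 1456 + 4071 + 326 + 1226 + 3441 = 20073
Divide by 11: 20073 / 11 = 1824.818

1824.818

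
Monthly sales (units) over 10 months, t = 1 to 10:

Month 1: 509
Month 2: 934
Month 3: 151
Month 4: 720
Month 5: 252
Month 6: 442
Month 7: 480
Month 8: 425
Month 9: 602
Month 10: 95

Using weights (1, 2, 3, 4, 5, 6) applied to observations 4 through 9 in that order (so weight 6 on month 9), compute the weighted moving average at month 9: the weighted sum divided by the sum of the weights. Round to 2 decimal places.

486.05

Weighted sum: 1·720 + 2·252 + 3·442 + 4·480 + 5·425 + 6·602 = 720 + 504 + 1326 + 1920 + 2125 + 3612 = 10207
Weight total: 1 + 2 + 3 + 4 + 5 + 6 = 21
WMA = 10207 / 21 = 486.05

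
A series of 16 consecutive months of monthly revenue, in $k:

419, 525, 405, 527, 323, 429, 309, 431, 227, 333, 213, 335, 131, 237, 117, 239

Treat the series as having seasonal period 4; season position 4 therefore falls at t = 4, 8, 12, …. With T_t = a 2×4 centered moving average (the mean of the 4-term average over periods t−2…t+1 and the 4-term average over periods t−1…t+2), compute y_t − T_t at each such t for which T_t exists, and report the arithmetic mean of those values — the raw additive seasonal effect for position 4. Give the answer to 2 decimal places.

Season position 4 occurs at t = 4, 8, 12 (where T_t is defined).
t=4: T_4 = 433.0000; y_4 − T_4 = 527 − 433.0000 = 94.0000
t=8: T_8 = 337.0000; y_8 − T_8 = 431 − 337.0000 = 94.0000
t=12: T_12 = 241.0000; y_12 − T_12 = 335 − 241.0000 = 94.0000
Mean deviation: (94.0000 + 94.0000 + 94.0000) / 3 = 94.00

94.00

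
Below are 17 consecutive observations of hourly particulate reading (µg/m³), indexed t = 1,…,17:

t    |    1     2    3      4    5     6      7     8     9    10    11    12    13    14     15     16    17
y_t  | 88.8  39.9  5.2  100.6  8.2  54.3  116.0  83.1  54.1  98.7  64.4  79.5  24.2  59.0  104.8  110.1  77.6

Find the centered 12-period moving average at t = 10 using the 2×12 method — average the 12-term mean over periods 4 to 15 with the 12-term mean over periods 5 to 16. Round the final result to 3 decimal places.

70.971

Sum over 4–15: 100.6 + 8.2 + 54.3 + 116.0 + 83.1 + 54.1 + 98.7 + 64.4 + 79.5 + 24.2 + 59.0 + 104.8 = 846.9
Sum over 5–16: 8.2 + 54.3 + 116.0 + 83.1 + 54.1 + 98.7 + 64.4 + 79.5 + 24.2 + 59.0 + 104.8 + 110.1 = 856.4
CMA at t=10 = (846.9 + 856.4) / (2·12) = 1703.3 / 24 = 70.971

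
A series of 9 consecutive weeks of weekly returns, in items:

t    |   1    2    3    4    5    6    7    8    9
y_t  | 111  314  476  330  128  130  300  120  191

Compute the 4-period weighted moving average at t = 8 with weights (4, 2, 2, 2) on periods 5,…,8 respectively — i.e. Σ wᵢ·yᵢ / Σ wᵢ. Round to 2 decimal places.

Weighted sum: 4·128 + 2·130 + 2·300 + 2·120 = 512 + 260 + 600 + 240 = 1612
Weight total: 4 + 2 + 2 + 2 = 10
WMA = 1612 / 10 = 161.20

161.20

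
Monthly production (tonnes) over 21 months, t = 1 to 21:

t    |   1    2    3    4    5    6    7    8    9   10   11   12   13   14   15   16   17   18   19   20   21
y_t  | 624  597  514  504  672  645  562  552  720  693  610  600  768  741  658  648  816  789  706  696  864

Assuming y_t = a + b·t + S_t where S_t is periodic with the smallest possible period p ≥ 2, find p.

First differences y_{t+1} − y_t: -27, -83, -10, 168, -27, -83, -10, 168, -27, -83, …
The difference pattern repeats every 4 terms and not for any smaller step, so p = 4.

4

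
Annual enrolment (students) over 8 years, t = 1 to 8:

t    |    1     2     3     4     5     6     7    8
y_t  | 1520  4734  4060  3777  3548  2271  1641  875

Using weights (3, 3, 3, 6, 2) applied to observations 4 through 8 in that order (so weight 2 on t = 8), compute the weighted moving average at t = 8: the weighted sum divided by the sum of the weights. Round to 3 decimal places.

Weighted sum: 3·3777 + 3·3548 + 3·2271 + 6·1641 + 2·875 = 11331 + 10644 + 6813 + 9846 + 1750 = 40384
Weight total: 3 + 3 + 3 + 6 + 2 = 17
WMA = 40384 / 17 = 2375.529

2375.529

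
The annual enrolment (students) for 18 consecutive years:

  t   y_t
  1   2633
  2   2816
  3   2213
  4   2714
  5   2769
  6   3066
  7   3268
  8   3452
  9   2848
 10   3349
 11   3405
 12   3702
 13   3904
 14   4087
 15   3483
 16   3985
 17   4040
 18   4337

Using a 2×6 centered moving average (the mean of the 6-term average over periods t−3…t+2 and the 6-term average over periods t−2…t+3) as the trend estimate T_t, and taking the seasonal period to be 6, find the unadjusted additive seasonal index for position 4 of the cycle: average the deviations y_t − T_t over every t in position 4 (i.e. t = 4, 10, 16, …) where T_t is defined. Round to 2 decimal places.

Season position 4 occurs at t = 4, 10 (where T_t is defined).
t=4: T_4 = 2754.7500; y_4 − T_4 = 2714 − 2754.7500 = -40.7500
t=10: T_10 = 3390.3333; y_10 − T_10 = 3349 − 3390.3333 = -41.3333
Mean deviation: (-40.7500 + -41.3333) / 2 = -41.04

-41.04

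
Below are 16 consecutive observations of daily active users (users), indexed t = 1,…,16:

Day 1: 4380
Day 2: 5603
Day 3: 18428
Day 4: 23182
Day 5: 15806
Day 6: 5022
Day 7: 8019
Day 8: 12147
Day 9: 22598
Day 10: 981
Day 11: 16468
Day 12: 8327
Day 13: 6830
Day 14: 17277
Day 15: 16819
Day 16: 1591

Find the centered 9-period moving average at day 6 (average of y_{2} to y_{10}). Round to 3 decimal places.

12420.667

Sum of periods 2–10: 5603 + 18428 + 23182 + 15806 + 5022 + 8019 + 12147 + 22598 + 981 = 111786
Divide by 9: 111786 / 9 = 12420.667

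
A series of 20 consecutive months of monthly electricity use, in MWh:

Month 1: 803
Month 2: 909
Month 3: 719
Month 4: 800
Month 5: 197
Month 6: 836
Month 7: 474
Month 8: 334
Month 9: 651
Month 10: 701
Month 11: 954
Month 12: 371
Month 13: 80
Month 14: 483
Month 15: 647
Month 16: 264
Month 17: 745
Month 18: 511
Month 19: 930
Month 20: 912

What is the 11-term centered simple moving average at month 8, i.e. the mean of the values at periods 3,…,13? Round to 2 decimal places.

556.09

Sum of periods 3–13: 719 + 800 + 197 + 836 + 474 + 334 + 651 + 701 + 954 + 371 + 80 = 6117
Divide by 11: 6117 / 11 = 556.09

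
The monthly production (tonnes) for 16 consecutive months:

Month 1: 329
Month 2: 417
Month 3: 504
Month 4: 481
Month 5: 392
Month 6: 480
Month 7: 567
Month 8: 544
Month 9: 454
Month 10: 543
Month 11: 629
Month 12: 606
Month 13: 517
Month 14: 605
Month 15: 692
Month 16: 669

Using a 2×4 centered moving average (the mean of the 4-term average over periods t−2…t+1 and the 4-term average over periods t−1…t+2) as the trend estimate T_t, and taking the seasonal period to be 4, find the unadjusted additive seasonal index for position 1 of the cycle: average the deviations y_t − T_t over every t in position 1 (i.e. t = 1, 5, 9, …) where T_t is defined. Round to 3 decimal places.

Season position 1 occurs at t = 5, 9, 13 (where T_t is defined).
t=5: T_5 = 472.12500; y_5 − T_5 = 392 − 472.12500 = -80.12500
t=9: T_9 = 534.75000; y_9 − T_9 = 454 − 534.75000 = -80.75000
t=13: T_13 = 597.12500; y_13 − T_13 = 517 − 597.12500 = -80.12500
Mean deviation: (-80.12500 + -80.75000 + -80.12500) / 3 = -80.333

-80.333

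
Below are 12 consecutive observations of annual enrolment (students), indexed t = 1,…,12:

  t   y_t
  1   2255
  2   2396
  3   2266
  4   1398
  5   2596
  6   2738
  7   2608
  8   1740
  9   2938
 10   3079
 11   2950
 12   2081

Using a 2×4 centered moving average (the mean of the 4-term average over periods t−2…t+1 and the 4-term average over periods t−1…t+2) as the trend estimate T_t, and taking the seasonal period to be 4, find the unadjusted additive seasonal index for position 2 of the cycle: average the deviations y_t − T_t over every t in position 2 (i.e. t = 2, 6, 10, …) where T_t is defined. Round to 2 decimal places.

Season position 2 occurs at t = 6, 10 (where T_t is defined).
t=6: T_6 = 2377.7500; y_6 − T_6 = 2738 − 2377.7500 = 360.2500
t=10: T_10 = 2719.3750; y_10 − T_10 = 3079 − 2719.3750 = 359.6250
Mean deviation: (360.2500 + 359.6250) / 2 = 359.94

359.94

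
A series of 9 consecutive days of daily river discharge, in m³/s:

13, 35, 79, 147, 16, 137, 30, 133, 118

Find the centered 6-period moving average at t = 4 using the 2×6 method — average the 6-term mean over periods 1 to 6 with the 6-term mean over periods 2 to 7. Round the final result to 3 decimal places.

Sum over 1–6: 13 + 35 + 79 + 147 + 16 + 137 = 427
Sum over 2–7: 35 + 79 + 147 + 16 + 137 + 30 = 444
CMA at t=4 = (427 + 444) / (2·6) = 871 / 12 = 72.583

72.583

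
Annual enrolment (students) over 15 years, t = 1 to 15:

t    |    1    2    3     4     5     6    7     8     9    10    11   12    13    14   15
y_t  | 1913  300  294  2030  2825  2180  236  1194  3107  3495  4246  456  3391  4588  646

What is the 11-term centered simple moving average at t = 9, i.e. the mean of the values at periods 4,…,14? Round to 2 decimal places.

Sum of periods 4–14: 2030 + 2825 + 2180 + 236 + 1194 + 3107 + 3495 + 4246 + 456 + 3391 + 4588 = 27748
Divide by 11: 27748 / 11 = 2522.55

2522.55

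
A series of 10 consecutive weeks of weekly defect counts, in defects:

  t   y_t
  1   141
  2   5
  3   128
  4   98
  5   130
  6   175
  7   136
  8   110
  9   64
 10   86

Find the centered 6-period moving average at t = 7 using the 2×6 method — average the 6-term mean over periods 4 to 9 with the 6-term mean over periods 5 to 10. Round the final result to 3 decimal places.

117.833

Sum over 4–9: 98 + 130 + 175 + 136 + 110 + 64 = 713
Sum over 5–10: 130 + 175 + 136 + 110 + 64 + 86 = 701
CMA at t=7 = (713 + 701) / (2·6) = 1414 / 12 = 117.833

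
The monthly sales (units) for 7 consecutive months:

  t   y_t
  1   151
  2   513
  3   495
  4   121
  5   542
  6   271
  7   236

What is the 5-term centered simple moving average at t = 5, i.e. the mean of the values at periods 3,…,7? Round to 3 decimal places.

Sum of periods 3–7: 495 + 121 + 542 + 271 + 236 = 1665
Divide by 5: 1665 / 5 = 333.000

333.000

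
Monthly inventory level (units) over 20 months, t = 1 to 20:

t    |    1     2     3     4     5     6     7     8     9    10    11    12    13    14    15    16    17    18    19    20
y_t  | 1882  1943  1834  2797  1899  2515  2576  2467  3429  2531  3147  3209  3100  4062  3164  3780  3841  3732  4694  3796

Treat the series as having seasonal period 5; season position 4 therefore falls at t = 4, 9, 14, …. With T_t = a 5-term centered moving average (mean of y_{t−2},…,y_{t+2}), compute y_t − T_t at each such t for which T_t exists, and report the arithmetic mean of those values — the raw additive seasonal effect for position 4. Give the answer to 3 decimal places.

Season position 4 occurs at t = 4, 9, 14 (where T_t is defined).
t=4: T_4 = 2197.60000; y_4 − T_4 = 2797 − 2197.60000 = 599.40000
t=9: T_9 = 2830.00000; y_9 − T_9 = 3429 − 2830.00000 = 599.00000
t=14: T_14 = 3463.00000; y_14 − T_14 = 4062 − 3463.00000 = 599.00000
Mean deviation: (599.40000 + 599.00000 + 599.00000) / 3 = 599.133

599.133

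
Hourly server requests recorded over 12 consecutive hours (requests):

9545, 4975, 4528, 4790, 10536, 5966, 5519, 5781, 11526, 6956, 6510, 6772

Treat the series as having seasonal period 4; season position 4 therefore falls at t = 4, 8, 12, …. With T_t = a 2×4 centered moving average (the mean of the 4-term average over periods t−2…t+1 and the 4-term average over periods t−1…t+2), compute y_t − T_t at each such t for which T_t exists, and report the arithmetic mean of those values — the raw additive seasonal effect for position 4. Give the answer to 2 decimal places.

Season position 4 occurs at t = 4, 8 (where T_t is defined).
t=4: T_4 = 6331.1250; y_4 − T_4 = 4790 − 6331.1250 = -1541.1250
t=8: T_8 = 7321.7500; y_8 − T_8 = 5781 − 7321.7500 = -1540.7500
Mean deviation: (-1541.1250 + -1540.7500) / 2 = -1540.94

-1540.94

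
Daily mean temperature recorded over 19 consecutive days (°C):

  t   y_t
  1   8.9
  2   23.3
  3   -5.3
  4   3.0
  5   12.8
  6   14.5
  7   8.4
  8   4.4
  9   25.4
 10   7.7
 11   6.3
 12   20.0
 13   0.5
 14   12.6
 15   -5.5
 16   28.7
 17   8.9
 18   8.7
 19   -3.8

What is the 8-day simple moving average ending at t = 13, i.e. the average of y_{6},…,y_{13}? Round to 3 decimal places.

Sum of periods 6–13: 14.5 + 8.4 + 4.4 + 25.4 + 7.7 + 6.3 + 20.0 + 0.5 = 87.2
Divide by 8: 87.2 / 8 = 10.900

10.900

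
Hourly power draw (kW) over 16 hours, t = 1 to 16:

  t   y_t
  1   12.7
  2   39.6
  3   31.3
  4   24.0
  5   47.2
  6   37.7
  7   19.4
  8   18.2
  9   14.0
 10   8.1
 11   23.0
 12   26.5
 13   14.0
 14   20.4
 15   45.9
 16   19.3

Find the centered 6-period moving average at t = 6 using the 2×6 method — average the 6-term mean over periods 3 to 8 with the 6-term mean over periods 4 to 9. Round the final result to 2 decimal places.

Sum over 3–8: 31.3 + 24.0 + 47.2 + 37.7 + 19.4 + 18.2 = 177.8
Sum over 4–9: 24.0 + 47.2 + 37.7 + 19.4 + 18.2 + 14.0 = 160.5
CMA at t=6 = (177.8 + 160.5) / (2·6) = 338.3 / 12 = 28.19

28.19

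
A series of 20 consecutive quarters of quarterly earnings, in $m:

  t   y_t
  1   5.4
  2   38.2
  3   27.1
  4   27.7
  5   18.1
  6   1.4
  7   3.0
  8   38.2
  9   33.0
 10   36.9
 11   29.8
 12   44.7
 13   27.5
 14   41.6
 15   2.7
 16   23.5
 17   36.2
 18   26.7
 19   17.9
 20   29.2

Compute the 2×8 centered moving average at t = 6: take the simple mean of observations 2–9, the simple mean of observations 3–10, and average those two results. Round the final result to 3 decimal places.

Sum over 2–9: 38.2 + 27.1 + 27.7 + 18.1 + 1.4 + 3.0 + 38.2 + 33.0 = 186.7
Sum over 3–10: 27.1 + 27.7 + 18.1 + 1.4 + 3.0 + 38.2 + 33.0 + 36.9 = 185.4
CMA at t=6 = (186.7 + 185.4) / (2·8) = 372.1 / 16 = 23.256

23.256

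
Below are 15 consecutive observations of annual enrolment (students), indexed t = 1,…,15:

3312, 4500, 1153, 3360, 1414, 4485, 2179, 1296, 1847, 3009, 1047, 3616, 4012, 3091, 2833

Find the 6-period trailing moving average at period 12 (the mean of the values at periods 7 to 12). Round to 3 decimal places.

Sum of periods 7–12: 2179 + 1296 + 1847 + 3009 + 1047 + 3616 = 12994
Divide by 6: 12994 / 6 = 2165.667

2165.667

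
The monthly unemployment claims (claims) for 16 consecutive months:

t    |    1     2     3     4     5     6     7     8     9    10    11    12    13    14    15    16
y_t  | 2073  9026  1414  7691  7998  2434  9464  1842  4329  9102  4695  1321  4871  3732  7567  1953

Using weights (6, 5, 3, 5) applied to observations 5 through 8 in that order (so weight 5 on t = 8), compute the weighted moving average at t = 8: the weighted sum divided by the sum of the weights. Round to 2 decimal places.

Weighted sum: 6·7998 + 5·2434 + 3·9464 + 5·1842 = 47988 + 12170 + 28392 + 9210 = 97760
Weight total: 6 + 5 + 3 + 5 = 19
WMA = 97760 / 19 = 5145.26

5145.26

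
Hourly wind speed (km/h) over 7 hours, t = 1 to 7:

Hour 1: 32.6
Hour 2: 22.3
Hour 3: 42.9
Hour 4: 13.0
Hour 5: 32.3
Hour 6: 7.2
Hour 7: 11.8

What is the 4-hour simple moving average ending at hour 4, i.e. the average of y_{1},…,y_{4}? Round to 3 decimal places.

Sum of periods 1–4: 32.6 + 22.3 + 42.9 + 13.0 = 110.8
Divide by 4: 110.8 / 4 = 27.700

27.700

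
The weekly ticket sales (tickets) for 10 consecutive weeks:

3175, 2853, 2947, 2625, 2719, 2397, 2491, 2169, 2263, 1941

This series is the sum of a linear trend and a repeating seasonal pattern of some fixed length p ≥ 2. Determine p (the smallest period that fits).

2

First differences y_{t+1} − y_t: -322, 94, -322, 94, -322, 94, …
The difference pattern repeats every 2 terms and not for any smaller step, so p = 2.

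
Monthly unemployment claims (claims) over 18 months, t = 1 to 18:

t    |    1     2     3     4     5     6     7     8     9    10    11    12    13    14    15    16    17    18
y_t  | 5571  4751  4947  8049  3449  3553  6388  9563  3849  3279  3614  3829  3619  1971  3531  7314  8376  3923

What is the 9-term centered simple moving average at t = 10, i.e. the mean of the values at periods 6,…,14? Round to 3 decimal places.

4407.222

Sum of periods 6–14: 3553 + 6388 + 9563 + 3849 + 3279 + 3614 + 3829 + 3619 + 1971 = 39665
Divide by 9: 39665 / 9 = 4407.222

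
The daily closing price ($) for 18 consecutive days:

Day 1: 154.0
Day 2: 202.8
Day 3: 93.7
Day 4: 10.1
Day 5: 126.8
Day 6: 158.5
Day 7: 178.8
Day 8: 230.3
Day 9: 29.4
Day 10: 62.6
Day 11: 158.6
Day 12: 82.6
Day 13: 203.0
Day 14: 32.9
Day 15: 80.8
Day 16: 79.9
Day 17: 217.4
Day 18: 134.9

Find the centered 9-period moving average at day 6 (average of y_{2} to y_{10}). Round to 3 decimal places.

Sum of periods 2–10: 202.8 + 93.7 + 10.1 + 126.8 + 158.5 + 178.8 + 230.3 + 29.4 + 62.6 = 1093.0
Divide by 9: 1093.0 / 9 = 121.444

121.444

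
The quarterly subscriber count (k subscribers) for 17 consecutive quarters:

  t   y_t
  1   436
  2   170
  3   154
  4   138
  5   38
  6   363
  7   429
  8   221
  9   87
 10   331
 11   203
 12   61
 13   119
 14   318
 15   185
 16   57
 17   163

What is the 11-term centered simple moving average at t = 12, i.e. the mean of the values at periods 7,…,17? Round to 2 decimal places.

197.64

Sum of periods 7–17: 429 + 221 + 87 + 331 + 203 + 61 + 119 + 318 + 185 + 57 + 163 = 2174
Divide by 11: 2174 / 11 = 197.64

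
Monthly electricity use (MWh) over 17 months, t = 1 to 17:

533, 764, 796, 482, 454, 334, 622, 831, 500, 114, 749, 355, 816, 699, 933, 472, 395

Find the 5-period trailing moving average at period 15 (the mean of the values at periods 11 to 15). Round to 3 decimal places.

Sum of periods 11–15: 749 + 355 + 816 + 699 + 933 = 3552
Divide by 5: 3552 / 5 = 710.400

710.400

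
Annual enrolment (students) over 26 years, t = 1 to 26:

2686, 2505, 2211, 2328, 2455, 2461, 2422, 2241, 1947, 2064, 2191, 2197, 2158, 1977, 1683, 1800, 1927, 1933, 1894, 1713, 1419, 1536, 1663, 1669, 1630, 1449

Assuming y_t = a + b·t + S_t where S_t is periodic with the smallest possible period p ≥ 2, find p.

First differences y_{t+1} − y_t: -181, -294, 117, 127, 6, -39, -181, -294, 117, 127, 6, -39, -181, -294, …
The difference pattern repeats every 6 terms and not for any smaller step, so p = 6.

6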